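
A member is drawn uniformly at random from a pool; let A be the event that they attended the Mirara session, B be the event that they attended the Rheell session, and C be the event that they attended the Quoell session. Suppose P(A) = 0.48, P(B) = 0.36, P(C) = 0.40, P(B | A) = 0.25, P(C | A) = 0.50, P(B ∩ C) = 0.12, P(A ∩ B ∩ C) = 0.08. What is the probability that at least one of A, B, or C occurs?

0.84

P(A ∩ B) = P(A)·P(B|A) = 0.48 × 0.25 = 0.12
P(A ∩ C) = P(A)·P(C|A) = 0.48 × 0.50 = 0.24
P(A ∪ B ∪ C) = 0.48 + 0.36 + 0.40 − 0.12 − 0.24 − 0.12 + 0.08 = 0.84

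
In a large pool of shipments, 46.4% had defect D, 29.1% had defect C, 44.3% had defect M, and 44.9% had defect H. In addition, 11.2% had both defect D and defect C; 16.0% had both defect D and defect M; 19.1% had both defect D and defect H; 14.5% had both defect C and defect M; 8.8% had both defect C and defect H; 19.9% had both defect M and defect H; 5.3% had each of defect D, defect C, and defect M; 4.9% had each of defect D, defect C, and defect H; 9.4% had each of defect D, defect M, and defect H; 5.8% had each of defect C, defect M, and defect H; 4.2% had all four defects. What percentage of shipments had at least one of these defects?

By inclusion-exclusion,
P(union) = 46.4 + 29.1 + 44.3 + 44.9 − 11.2 − 16.0 − 19.1 − 14.5 − 8.8 − 19.9 + 5.3 + 4.9 + 9.4 + 5.8 − 4.2 = 96.4%

96.4%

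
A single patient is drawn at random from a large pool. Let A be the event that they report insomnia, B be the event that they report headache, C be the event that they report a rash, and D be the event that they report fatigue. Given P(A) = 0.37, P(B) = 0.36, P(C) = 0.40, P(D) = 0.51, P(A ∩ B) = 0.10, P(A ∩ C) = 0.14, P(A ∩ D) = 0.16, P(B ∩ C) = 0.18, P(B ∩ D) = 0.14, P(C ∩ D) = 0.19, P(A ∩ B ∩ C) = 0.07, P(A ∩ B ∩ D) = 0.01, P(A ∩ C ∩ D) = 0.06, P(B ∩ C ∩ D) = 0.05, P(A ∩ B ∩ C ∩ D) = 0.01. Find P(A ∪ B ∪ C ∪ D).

0.91

Using inclusion–exclusion:
P(A ∪ B ∪ C ∪ D) = 0.37 + 0.36 + 0.40 + 0.51 − 0.10 − 0.14 − 0.16 − 0.18 − 0.14 − 0.19 + 0.07 + 0.01 + 0.06 + 0.05 − 0.01 = 0.91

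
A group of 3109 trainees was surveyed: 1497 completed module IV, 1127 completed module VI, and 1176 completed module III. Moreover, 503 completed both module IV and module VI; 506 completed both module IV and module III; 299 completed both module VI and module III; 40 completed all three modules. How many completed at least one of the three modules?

By inclusion-exclusion,
N(≥1) = 1497 + 1127 + 1176 − 503 − 506 − 299 + 40 = 2532

2532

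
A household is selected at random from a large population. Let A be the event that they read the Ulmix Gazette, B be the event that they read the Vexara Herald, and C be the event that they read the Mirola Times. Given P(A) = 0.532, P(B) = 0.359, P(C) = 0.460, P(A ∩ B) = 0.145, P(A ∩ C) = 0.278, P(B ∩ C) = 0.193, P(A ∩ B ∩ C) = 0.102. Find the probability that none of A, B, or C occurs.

Apply inclusion-exclusion:
P(A ∪ B ∪ C) = 0.532 + 0.359 + 0.460 − 0.145 − 0.278 − 0.193 + 0.102 = 0.837
P(none) = 1 − 0.837 = 0.163

0.163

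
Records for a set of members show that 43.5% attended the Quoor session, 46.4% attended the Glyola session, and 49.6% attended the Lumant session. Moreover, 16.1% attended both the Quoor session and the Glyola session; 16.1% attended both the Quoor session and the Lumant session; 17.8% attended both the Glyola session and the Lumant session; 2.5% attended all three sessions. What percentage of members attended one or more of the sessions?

P(at least one) = 43.5 + 46.4 + 49.6 − 16.1 − 16.1 − 17.8 + 2.5 = 92.0%

92.0%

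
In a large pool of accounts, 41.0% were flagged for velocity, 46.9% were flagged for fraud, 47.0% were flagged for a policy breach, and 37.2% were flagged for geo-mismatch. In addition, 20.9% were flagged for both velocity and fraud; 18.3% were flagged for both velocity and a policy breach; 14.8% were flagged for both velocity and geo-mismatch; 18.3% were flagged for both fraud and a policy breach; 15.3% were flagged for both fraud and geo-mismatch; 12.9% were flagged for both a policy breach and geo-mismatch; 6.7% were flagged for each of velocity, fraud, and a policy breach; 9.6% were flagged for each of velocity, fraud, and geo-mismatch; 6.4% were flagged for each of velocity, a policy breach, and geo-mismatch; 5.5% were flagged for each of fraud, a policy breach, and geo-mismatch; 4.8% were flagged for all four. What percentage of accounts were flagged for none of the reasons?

5.0%

P(≥1) = 41.0 + 46.9 + 47.0 + 37.2 − 20.9 − 18.3 − 14.8 − 18.3 − 15.3 − 12.9 + 6.7 + 9.6 + 6.4 + 5.5 − 4.8 = 95.0%
P(none) = 100% − 95.0% = 5.0%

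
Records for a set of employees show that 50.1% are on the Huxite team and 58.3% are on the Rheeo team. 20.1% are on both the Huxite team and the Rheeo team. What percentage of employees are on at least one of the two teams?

By inclusion-exclusion,
P(≥1) = 50.1 + 58.3 − 20.1 = 88.3%

88.3%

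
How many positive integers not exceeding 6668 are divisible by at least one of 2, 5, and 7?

4382

Inclusion–exclusion gives
3334 + 1333 + 952 − 666 − 476 − 190 + 95 = 4382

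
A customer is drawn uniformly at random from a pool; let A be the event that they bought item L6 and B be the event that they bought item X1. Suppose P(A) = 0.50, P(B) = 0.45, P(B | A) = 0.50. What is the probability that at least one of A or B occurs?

0.70

P(A ∩ B) = P(A)·P(B|A) = 0.50 × 0.50 = 0.25
P(A ∪ B) = 0.50 + 0.45 − 0.25 = 0.70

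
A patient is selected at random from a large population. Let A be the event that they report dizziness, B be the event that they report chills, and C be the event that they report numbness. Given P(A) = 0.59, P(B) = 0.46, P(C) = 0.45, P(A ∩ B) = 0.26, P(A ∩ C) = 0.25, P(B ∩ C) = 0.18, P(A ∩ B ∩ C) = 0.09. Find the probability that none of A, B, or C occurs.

Inclusion–exclusion gives
P(A ∪ B ∪ C) = 0.59 + 0.46 + 0.45 − 0.26 − 0.25 − 0.18 + 0.09 = 0.90
P(none) = 1 − 0.90 = 0.10

0.10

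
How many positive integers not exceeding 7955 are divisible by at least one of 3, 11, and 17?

3417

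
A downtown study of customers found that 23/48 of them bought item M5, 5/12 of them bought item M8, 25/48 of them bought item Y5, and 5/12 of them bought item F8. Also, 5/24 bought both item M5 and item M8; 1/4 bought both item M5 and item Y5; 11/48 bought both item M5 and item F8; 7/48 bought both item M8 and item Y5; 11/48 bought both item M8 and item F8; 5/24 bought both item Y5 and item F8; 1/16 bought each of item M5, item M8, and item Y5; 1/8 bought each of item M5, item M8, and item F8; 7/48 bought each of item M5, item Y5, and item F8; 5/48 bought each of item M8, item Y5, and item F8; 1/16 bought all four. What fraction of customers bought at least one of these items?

By inclusion-exclusion,
P(at least one) = 23/48 + 5/12 + 25/48 + 5/12 − 5/24 − 1/4 − 11/48 − 7/48 − 11/48 − 5/24 + 1/16 + 1/8 + 7/48 + 5/48 − 1/16 = 15/16

15/16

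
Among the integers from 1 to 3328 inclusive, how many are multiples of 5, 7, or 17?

1179

floor(3328/5) + floor(3328/7) + floor(3328/17) − floor(3328/35) − floor(3328/85) − floor(3328/119) + floor(3328/595) = 665 + 475 + 195 − 95 − 39 − 27 + 5 = 1179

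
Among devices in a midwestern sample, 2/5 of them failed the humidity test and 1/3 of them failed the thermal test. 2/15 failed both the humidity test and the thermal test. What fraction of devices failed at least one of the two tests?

3/5

P(union) = 2/5 + 1/3 − 2/15 = 3/5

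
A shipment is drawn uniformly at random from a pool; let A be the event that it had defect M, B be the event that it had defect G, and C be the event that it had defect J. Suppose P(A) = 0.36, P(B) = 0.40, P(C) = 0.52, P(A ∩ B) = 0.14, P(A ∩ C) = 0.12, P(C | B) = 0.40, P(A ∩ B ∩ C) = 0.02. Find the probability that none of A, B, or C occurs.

P(B ∩ C) = P(B)·P(C|B) = 0.40 × 0.40 = 0.16
Using inclusion–exclusion:
P(A ∪ B ∪ C) = 0.36 + 0.40 + 0.52 − 0.14 − 0.12 − 0.16 + 0.02 = 0.88
P(none) = 1 − 0.88 = 0.12

0.12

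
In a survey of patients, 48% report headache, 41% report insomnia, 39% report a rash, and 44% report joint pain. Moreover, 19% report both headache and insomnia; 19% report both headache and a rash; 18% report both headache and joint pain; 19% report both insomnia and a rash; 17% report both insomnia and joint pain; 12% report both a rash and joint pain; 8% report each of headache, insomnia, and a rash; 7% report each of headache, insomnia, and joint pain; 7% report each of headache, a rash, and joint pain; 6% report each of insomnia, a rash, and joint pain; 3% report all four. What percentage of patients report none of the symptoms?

Inclusion–exclusion gives
P(union) = 48 + 41 + 39 + 44 − 19 − 19 − 18 − 19 − 17 − 12 + 8 + 7 + 7 + 6 − 3 = 93%
P(none) = 100% − 93% = 7%

7%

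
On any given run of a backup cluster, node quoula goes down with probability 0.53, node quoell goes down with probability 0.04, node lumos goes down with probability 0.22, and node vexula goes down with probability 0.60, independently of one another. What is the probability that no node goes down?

0.1407744

P(none) = (1 − 0.53) × (1 − 0.04) × (1 − 0.22) × (1 − 0.60) = 0.47 × 0.96 × 0.78 × 0.40 = 0.1407744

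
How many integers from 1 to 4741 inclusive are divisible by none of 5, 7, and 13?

3001

⌊4741/5⌋ + ⌊4741/7⌋ + ⌊4741/13⌋ − ⌊4741/35⌋ − ⌊4741/65⌋ − ⌊4741/91⌋ + ⌊4741/455⌋ = 948 + 677 + 364 − 135 − 72 − 52 + 10 = 1740
4741 − 1740 = 3001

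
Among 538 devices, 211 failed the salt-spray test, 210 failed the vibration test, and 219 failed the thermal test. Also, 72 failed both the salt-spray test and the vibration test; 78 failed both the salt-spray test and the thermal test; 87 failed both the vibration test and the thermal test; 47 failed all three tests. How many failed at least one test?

N(≥1) = 211 + 210 + 219 − 72 − 78 − 87 + 47 = 450

450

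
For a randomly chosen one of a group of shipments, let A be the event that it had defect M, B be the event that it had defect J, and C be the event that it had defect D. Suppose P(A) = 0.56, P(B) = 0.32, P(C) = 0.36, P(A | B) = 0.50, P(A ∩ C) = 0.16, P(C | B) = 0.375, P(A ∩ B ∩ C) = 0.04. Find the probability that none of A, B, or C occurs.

P(A ∩ B) = P(B)·P(A|B) = 0.32 × 0.50 = 0.16
P(B ∩ C) = P(B)·P(C|B) = 0.32 × 0.375 = 0.12
P(A ∪ B ∪ C) = 0.56 + 0.32 + 0.36 − 0.16 − 0.16 − 0.12 + 0.04 = 0.84
P(none) = 1 − 0.84 = 0.16

0.16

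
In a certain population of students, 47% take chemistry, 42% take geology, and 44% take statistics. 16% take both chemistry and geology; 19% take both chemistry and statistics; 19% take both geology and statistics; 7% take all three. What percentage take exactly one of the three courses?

46%

P(exactly one) = 47 + 42 + 44 − 2·16 − 2·19 − 2·19 + 3·7 = 46%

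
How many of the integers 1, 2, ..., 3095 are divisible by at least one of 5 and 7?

973

Using inclusion–exclusion:
floor(3095/5) + floor(3095/7) − floor(3095/35) = 619 + 442 − 88 = 973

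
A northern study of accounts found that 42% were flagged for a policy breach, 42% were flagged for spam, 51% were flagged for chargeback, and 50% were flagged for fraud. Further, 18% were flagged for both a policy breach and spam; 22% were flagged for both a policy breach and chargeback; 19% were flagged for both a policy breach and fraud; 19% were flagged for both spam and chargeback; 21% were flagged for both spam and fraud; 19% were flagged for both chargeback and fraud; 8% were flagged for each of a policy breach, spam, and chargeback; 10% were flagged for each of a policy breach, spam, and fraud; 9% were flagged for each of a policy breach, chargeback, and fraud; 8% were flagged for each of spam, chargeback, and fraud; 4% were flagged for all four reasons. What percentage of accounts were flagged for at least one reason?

Inclusion–exclusion gives
P(≥1) = 42 + 42 + 51 + 50 − 18 − 22 − 19 − 19 − 21 − 19 + 8 + 10 + 9 + 8 − 4 = 98%

98%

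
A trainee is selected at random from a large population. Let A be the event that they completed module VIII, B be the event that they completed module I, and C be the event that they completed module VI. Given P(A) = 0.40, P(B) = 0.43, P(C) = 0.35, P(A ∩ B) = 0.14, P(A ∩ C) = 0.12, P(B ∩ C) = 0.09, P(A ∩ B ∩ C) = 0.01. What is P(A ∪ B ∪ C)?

P(A ∪ B ∪ C) = 0.40 + 0.43 + 0.35 − 0.14 − 0.12 − 0.09 + 0.01 = 0.84

0.84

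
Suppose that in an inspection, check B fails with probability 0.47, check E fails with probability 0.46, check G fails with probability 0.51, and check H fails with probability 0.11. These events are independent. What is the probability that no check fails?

Independence gives P(none) = ∏(1 − pᵢ).
P(none) = (1 − 0.47) × (1 − 0.46) × (1 − 0.51) × (1 − 0.11) = 0.53 × 0.54 × 0.49 × 0.89 = 0.12481182

0.12481182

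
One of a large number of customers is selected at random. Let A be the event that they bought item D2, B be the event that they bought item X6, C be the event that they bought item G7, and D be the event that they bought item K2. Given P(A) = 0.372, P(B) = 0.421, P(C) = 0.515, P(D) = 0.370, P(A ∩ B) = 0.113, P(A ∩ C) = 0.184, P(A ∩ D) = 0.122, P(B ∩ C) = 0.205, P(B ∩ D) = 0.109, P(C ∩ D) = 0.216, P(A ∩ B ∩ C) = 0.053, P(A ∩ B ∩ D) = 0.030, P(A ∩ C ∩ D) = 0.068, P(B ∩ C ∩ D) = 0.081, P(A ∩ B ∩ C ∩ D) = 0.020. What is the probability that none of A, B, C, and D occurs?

0.059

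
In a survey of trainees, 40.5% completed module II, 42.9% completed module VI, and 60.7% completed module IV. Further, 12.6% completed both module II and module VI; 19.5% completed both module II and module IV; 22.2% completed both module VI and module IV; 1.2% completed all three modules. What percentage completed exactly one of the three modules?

39.1%

P(exactly one) = 40.5 + 42.9 + 60.7 − 2·12.6 − 2·19.5 − 2·22.2 + 3·1.2 = 39.1%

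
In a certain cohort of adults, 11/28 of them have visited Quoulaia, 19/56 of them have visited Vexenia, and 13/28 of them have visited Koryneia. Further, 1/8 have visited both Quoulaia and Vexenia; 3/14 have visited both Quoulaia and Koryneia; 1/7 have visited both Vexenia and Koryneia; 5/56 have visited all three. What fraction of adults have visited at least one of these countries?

P(union) = 11/28 + 19/56 + 13/28 − 1/8 − 3/14 − 1/7 + 5/56 = 45/56

45/56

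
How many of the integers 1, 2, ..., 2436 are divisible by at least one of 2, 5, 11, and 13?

1619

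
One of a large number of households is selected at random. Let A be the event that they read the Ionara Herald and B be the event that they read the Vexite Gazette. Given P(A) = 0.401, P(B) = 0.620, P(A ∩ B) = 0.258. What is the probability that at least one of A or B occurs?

0.763

P(A ∪ B) = 0.401 + 0.620 − 0.258 = 0.763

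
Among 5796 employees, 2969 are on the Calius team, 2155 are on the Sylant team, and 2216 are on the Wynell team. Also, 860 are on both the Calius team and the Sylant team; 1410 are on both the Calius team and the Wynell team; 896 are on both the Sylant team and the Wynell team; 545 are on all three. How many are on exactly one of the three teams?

2643

Using the inclusion–exclusion count for exactly one event:
N(exactly one) = 2969 + 2155 + 2216 − 2·860 − 2·1410 − 2·896 + 3·545 = 2643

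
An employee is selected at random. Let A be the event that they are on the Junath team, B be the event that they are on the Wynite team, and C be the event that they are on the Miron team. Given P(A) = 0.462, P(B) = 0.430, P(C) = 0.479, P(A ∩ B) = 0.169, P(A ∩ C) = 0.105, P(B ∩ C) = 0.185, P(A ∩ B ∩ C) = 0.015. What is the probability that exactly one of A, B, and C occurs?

0.498

P(exactly one) = 0.462 + 0.430 + 0.479 − 2·0.169 − 2·0.105 − 2·0.185 + 3·0.015 = 0.498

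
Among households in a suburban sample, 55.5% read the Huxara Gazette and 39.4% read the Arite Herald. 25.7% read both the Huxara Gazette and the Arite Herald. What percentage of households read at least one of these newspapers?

By inclusion–exclusion:
P(≥1) = 55.5 + 39.4 − 25.7 = 69.2%

69.2%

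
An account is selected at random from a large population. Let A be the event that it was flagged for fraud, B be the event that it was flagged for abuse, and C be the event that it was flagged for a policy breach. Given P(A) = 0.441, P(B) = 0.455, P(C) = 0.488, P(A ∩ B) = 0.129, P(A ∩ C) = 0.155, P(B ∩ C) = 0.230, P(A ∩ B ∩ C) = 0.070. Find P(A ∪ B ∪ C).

0.940

P(A ∪ B ∪ C) = 0.441 + 0.455 + 0.488 − 0.129 − 0.155 − 0.230 + 0.070 = 0.940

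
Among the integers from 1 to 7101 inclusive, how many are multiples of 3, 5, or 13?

floor(7101/3) + floor(7101/5) + floor(7101/13) − floor(7101/15) − floor(7101/39) − floor(7101/65) + floor(7101/195) = 2367 + 1420 + 546 − 473 − 182 − 109 + 36 = 3605

3605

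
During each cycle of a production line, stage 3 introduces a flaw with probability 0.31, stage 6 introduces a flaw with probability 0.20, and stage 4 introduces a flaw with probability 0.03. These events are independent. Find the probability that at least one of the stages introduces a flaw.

0.46456

P(none) = (1 − 0.31) × (1 − 0.20) × (1 − 0.03) = 0.69 × 0.80 × 0.97 = 0.53544
P(at least one) = 1 − 0.53544 = 0.46456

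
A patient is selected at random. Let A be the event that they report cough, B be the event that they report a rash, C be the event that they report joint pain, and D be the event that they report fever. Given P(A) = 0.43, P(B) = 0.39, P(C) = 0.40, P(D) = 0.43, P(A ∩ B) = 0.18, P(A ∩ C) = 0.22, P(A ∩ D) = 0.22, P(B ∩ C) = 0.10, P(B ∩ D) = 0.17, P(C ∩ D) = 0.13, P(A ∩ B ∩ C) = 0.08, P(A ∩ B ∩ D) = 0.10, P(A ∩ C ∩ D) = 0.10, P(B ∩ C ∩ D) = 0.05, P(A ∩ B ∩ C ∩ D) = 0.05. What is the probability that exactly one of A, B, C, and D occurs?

P(exactly one) = 0.43 + 0.39 + 0.40 + 0.43 − 2·0.18 − 2·0.22 − 2·0.22 − 2·0.10 − 2·0.17 − 2·0.13 + 3·0.08 + 3·0.10 + 3·0.10 + 3·0.05 − 4·0.05 = 0.40

0.40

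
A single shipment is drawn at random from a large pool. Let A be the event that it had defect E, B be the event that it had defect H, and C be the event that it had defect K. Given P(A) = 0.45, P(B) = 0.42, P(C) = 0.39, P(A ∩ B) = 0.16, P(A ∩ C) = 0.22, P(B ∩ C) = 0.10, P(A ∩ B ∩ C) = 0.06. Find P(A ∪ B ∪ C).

0.84

Using inclusion–exclusion:
P(A ∪ B ∪ C) = 0.45 + 0.42 + 0.39 − 0.16 − 0.22 − 0.10 + 0.06 = 0.84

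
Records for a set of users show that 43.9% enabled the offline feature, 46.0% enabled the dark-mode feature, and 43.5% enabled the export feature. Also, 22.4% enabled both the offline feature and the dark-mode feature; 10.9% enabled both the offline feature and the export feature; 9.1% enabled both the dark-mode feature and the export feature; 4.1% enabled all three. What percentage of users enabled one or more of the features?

Inclusion–exclusion gives
P(≥1) = 43.9 + 46.0 + 43.5 − 22.4 − 10.9 − 9.1 + 4.1 = 95.1%

95.1%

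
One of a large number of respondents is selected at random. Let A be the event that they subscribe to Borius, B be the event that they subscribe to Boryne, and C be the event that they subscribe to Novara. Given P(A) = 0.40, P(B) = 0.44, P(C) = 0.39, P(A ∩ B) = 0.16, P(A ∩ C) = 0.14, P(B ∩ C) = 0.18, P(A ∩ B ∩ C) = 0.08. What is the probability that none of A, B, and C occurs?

0.17

Using inclusion–exclusion:
P(A ∪ B ∪ C) = 0.40 + 0.44 + 0.39 − 0.16 − 0.14 − 0.18 + 0.08 = 0.83
P(none) = 1 − 0.83 = 0.17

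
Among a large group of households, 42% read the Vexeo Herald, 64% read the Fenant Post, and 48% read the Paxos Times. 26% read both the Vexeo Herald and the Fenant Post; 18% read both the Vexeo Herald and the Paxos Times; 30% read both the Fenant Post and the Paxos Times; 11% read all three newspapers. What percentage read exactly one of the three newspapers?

39%

Using the inclusion–exclusion count for exactly one event:
P(exactly one) = 42 + 64 + 48 − 2·26 − 2·18 − 2·30 + 3·11 = 39%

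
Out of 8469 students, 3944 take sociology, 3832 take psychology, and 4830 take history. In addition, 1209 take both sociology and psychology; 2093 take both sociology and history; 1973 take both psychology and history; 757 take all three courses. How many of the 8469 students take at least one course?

8088

|at least one| = 3944 + 3832 + 4830 − 1209 − 2093 − 1973 + 757 = 8088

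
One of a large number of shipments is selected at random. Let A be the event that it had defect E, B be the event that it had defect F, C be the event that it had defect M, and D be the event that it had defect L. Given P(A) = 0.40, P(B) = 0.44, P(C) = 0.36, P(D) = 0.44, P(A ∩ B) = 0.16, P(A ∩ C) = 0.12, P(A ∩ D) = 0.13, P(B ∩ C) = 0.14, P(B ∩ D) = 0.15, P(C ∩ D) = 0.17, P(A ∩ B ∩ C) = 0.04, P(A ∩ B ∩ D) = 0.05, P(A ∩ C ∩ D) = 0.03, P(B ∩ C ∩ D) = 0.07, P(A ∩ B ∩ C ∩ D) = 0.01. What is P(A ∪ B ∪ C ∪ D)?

0.95

By inclusion–exclusion:
P(A ∪ B ∪ C ∪ D) = 0.40 + 0.44 + 0.36 + 0.44 − 0.16 − 0.12 − 0.13 − 0.14 − 0.15 − 0.17 + 0.04 + 0.05 + 0.03 + 0.07 − 0.01 = 0.95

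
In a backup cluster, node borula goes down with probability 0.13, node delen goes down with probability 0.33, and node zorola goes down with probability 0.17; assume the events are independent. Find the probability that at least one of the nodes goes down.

P(none) = (1 − 0.13) × (1 − 0.33) × (1 − 0.17) = 0.87 × 0.67 × 0.83 = 0.483807
P(at least one) = 1 − 0.483807 = 0.516193

0.516193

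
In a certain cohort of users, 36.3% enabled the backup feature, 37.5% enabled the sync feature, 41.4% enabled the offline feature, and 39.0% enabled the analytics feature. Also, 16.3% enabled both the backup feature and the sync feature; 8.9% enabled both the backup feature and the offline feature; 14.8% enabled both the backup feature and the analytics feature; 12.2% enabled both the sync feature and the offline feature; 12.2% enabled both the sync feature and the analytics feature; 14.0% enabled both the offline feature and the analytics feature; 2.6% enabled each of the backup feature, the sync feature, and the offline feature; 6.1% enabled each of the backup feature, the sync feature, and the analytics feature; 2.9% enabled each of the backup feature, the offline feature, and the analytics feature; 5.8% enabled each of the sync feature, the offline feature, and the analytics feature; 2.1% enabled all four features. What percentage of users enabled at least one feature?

P(union) = 36.3 + 37.5 + 41.4 + 39.0 − 16.3 − 8.9 − 14.8 − 12.2 − 12.2 − 14.0 + 2.6 + 6.1 + 2.9 + 5.8 − 2.1 = 91.1%

91.1%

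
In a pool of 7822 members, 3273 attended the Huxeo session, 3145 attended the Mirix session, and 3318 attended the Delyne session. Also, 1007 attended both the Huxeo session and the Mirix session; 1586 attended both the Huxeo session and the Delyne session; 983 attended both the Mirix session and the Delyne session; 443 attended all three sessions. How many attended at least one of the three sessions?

6603

|union| = 3273 + 3145 + 3318 − 1007 − 1586 − 983 + 443 = 6603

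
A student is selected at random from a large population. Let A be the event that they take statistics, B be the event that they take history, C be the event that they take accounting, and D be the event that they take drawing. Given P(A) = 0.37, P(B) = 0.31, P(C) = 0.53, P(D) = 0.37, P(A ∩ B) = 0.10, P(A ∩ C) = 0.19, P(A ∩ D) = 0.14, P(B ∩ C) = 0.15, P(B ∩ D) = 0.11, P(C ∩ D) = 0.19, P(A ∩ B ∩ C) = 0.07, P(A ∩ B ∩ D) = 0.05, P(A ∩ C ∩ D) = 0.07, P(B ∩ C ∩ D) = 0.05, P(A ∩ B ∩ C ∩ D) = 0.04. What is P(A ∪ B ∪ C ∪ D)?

0.90

Apply inclusion-exclusion:
P(A ∪ B ∪ C ∪ D) = 0.37 + 0.31 + 0.53 + 0.37 − 0.10 − 0.19 − 0.14 − 0.15 − 0.11 − 0.19 + 0.07 + 0.05 + 0.07 + 0.05 − 0.04 = 0.90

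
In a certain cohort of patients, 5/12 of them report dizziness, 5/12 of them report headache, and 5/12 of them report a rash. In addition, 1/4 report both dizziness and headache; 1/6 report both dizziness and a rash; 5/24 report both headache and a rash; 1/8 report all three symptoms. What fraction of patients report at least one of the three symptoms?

3/4

P(≥1) = 5/12 + 5/12 + 5/12 − 1/4 − 1/6 − 5/24 + 1/8 = 3/4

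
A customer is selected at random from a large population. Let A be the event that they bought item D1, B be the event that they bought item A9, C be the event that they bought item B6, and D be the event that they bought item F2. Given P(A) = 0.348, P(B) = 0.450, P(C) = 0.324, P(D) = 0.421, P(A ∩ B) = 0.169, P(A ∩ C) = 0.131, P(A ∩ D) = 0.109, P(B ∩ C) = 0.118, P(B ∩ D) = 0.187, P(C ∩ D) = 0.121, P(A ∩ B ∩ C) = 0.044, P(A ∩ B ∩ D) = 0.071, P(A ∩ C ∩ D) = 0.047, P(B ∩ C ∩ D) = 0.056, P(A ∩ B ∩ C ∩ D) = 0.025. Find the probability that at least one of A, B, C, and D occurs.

P(A ∪ B ∪ C ∪ D) = 0.348 + 0.450 + 0.324 + 0.421 − 0.169 − 0.131 − 0.109 − 0.118 − 0.187 − 0.121 + 0.044 + 0.071 + 0.047 + 0.056 − 0.025 = 0.901

0.901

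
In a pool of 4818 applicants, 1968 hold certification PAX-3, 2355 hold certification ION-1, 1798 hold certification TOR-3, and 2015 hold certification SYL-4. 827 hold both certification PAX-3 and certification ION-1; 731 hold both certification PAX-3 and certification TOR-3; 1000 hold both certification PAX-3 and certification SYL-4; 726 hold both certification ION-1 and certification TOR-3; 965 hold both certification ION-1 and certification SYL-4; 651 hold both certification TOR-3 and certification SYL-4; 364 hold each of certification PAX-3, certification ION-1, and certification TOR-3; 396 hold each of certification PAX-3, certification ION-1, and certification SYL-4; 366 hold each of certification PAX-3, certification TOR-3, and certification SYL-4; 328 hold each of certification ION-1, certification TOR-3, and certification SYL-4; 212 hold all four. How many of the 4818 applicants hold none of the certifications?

|union| = 1968 + 2355 + 1798 + 2015 − 827 − 731 − 1000 − 726 − 965 − 651 + 364 + 396 + 366 + 328 − 212 = 4478
None: 4818 − 4478 = 340

340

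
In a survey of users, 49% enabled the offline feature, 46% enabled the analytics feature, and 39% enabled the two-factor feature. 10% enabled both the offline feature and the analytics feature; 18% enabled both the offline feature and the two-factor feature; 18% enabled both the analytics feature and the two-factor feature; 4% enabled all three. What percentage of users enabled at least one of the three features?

By inclusion-exclusion,
P(≥1) = 49 + 46 + 39 − 10 − 18 − 18 + 4 = 92%

92%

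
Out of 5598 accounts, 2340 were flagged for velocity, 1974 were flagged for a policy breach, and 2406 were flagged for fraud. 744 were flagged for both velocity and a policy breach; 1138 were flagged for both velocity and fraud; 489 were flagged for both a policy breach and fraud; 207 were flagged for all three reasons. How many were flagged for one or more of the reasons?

4556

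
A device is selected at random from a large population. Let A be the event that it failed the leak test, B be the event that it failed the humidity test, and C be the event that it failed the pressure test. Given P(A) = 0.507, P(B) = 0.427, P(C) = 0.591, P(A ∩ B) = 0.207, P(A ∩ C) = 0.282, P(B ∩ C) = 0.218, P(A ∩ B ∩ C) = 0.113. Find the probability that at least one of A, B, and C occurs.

0.931

P(A ∪ B ∪ C) = 0.507 + 0.427 + 0.591 − 0.207 − 0.282 − 0.218 + 0.113 = 0.931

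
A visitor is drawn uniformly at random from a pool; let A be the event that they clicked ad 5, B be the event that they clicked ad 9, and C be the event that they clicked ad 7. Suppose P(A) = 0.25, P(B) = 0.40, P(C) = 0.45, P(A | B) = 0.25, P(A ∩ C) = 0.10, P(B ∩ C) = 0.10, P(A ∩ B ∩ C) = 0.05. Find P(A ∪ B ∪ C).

0.85

P(A ∩ B) = P(B)·P(A|B) = 0.40 × 0.25 = 0.10
Using inclusion–exclusion:
P(A ∪ B ∪ C) = 0.25 + 0.40 + 0.45 − 0.10 − 0.10 − 0.10 + 0.05 = 0.85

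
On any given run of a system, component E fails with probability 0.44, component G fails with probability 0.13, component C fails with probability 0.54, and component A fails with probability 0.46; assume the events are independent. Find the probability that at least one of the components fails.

Since the events are independent, P(none) is the product of the individual non-occurrence probabilities.
P(none) = (1 − 0.44) × (1 − 0.13) × (1 − 0.54) × (1 − 0.46) = 0.56 × 0.87 × 0.46 × 0.54 = 0.12102048
P(at least one) = 1 − 0.12102048 = 0.87897952

0.87897952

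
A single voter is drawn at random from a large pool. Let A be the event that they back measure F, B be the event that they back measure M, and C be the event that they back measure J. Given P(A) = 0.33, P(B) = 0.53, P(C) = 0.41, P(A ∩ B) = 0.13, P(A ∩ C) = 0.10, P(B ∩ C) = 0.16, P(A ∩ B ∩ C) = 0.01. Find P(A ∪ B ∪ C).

P(A ∪ B ∪ C) = 0.33 + 0.53 + 0.41 − 0.13 − 0.10 − 0.16 + 0.01 = 0.89

0.89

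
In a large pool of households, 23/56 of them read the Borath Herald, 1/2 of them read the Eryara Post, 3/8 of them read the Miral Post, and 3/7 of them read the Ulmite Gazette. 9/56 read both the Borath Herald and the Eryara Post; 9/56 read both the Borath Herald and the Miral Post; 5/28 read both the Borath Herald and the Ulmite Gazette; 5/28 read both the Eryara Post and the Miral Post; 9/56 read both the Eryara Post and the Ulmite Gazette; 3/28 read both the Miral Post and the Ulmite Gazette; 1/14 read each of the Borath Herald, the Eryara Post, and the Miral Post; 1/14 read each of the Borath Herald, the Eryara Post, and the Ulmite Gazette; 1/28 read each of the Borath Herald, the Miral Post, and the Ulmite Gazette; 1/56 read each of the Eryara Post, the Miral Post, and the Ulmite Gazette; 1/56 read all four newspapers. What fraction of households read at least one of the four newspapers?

P(at least one) = 23/56 + 1/2 + 3/8 + 3/7 − 9/56 − 9/56 − 5/28 − 5/28 − 9/56 − 3/28 + 1/14 + 1/14 + 1/28 + 1/56 − 1/56 = 53/56

53/56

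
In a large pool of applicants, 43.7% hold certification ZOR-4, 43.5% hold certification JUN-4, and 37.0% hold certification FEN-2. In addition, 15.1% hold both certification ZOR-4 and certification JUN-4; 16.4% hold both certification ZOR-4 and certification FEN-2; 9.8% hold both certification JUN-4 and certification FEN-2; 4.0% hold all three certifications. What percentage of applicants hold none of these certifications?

Apply inclusion-exclusion:
P(≥1) = 43.7 + 43.5 + 37.0 − 15.1 − 16.4 − 9.8 + 4.0 = 86.9%
P(none) = 100% − 86.9% = 13.1%

13.1%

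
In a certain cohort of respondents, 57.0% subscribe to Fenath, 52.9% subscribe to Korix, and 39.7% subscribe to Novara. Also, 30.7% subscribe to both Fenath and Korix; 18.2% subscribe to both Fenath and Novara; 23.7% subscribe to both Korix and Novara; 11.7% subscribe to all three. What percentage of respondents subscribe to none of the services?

By inclusion–exclusion:
P(at least one) = 57.0 + 52.9 + 39.7 − 30.7 − 18.2 − 23.7 + 11.7 = 88.7%
P(none) = 100% − 88.7% = 11.3%

11.3%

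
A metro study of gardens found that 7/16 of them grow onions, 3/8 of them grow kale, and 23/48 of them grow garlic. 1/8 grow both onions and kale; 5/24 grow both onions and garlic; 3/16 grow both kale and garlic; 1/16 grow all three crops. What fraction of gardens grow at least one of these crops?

5/6

Inclusion–exclusion gives
P(union) = 7/16 + 3/8 + 23/48 − 1/8 − 5/24 − 3/16 + 1/16 = 5/6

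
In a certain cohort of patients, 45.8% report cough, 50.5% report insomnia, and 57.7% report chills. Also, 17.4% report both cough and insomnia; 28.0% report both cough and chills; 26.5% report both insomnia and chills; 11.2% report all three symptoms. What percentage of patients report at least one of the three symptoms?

93.3%

P(at least one) = 45.8 + 50.5 + 57.7 − 17.4 − 28.0 − 26.5 + 11.2 = 93.3%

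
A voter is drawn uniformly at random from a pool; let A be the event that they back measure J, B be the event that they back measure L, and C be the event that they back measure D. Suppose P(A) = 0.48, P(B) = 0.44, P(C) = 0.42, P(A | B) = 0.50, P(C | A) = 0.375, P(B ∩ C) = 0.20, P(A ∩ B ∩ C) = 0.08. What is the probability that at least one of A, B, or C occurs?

0.82

P(A ∩ B) = P(B)·P(A|B) = 0.44 × 0.50 = 0.22
P(A ∩ C) = P(A)·P(C|A) = 0.48 × 0.375 = 0.18
P(A ∪ B ∪ C) = 0.48 + 0.44 + 0.42 − 0.22 − 0.18 − 0.20 + 0.08 = 0.82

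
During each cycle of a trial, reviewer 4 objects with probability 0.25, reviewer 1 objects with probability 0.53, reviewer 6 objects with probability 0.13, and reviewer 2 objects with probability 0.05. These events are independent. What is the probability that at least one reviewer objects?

P(none) = (1 − 0.25) × (1 − 0.53) × (1 − 0.13) × (1 − 0.05) = 0.75 × 0.47 × 0.87 × 0.95 = 0.29134125
P(at least one) = 1 − 0.29134125 = 0.70865875

0.70865875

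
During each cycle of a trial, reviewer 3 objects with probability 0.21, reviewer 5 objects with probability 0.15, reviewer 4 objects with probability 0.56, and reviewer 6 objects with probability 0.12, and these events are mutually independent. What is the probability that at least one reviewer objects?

0.7399952

Independence gives P(none) = ∏(1 − pᵢ).
P(none) = (1 − 0.21) × (1 − 0.15) × (1 − 0.56) × (1 − 0.12) = 0.79 × 0.85 × 0.44 × 0.88 = 0.2600048
P(at least one) = 1 − 0.2600048 = 0.7399952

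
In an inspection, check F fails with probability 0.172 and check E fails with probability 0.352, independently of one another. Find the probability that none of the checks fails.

0.536544

P(none) = (1 − 0.172) × (1 − 0.352) = 0.828 × 0.648 = 0.536544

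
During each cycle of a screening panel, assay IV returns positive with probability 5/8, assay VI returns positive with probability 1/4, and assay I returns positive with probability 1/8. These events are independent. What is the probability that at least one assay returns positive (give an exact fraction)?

Independence gives P(none) = ∏(1 − pᵢ).
P(none) = (1 − 5/8) × (1 − 1/4) × (1 − 1/8) = 3/8 × 3/4 × 7/8 = 63/256
P(at least one) = 1 − 63/256 = 193/256

193/256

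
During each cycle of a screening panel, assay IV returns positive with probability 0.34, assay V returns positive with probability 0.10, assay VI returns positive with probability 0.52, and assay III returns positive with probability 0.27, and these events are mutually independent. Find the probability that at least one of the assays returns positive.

0.7918624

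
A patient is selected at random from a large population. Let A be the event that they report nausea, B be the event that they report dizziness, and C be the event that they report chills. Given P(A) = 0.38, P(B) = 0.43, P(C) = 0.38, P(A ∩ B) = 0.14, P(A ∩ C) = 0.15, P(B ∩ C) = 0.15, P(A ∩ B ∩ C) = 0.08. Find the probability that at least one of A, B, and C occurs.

0.83

By inclusion–exclusion:
P(A ∪ B ∪ C) = 0.38 + 0.43 + 0.38 − 0.14 − 0.15 − 0.15 + 0.08 = 0.83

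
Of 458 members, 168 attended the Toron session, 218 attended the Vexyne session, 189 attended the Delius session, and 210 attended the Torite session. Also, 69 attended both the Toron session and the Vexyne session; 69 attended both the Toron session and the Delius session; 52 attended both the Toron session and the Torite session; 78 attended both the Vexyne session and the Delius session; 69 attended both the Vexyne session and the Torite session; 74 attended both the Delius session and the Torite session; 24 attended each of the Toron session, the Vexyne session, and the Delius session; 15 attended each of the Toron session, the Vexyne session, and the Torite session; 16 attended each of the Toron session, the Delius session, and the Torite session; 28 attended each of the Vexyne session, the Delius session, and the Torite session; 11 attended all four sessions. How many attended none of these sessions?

12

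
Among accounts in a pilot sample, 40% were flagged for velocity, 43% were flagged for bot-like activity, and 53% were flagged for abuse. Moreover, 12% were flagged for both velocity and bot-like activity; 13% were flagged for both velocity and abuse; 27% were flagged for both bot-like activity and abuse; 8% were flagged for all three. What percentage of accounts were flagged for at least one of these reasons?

92%

Apply inclusion-exclusion:
P(at least one) = 40 + 43 + 53 − 12 − 13 − 27 + 8 = 92%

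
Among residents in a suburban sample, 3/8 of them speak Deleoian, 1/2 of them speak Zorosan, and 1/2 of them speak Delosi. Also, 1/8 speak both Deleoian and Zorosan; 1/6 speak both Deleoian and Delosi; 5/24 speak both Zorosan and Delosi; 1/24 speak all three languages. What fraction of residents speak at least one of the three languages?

11/12

Using inclusion–exclusion:
P(union) = 3/8 + 1/2 + 1/2 − 1/8 − 1/6 − 5/24 + 1/24 = 11/12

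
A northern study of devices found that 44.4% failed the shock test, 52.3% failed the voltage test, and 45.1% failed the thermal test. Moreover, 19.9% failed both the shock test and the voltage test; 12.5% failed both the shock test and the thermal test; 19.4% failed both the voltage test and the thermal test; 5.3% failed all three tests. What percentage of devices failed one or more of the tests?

P(union) = 44.4 + 52.3 + 45.1 − 19.9 − 12.5 − 19.4 + 5.3 = 95.3%

95.3%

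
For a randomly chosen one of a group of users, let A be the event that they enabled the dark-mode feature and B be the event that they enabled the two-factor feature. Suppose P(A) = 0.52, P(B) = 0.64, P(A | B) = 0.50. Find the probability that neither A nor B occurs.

P(A ∩ B) = P(B)·P(A|B) = 0.64 × 0.50 = 0.32
P(A ∪ B) = 0.52 + 0.64 − 0.32 = 0.84
P(none) = 1 − 0.84 = 0.16

0.16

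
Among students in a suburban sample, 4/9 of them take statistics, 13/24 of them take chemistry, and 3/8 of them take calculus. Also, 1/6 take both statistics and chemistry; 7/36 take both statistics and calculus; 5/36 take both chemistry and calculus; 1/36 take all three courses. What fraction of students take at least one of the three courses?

P(union) = 4/9 + 13/24 + 3/8 − 1/6 − 7/36 − 5/36 + 1/36 = 8/9

8/9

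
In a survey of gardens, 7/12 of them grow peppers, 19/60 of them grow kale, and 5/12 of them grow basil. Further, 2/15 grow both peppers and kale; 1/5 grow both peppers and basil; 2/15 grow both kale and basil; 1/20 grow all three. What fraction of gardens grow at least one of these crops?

Using inclusion–exclusion:
P(at least one) = 7/12 + 19/60 + 5/12 − 2/15 − 1/5 − 2/15 + 1/20 = 9/10

9/10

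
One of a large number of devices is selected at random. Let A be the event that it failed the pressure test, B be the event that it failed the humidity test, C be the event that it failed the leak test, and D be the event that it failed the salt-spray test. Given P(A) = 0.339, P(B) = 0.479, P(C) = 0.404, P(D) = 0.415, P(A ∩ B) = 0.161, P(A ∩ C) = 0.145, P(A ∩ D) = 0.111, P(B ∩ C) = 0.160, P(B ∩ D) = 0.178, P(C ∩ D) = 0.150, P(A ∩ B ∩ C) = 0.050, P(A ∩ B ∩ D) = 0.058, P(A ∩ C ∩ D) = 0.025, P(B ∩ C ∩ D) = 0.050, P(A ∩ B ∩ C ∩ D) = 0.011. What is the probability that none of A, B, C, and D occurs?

P(A ∪ B ∪ C ∪ D) = 0.339 + 0.479 + 0.404 + 0.415 − 0.161 − 0.145 − 0.111 − 0.160 − 0.178 − 0.150 + 0.050 + 0.058 + 0.025 + 0.050 − 0.011 = 0.904
P(none) = 1 − 0.904 = 0.096

0.096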